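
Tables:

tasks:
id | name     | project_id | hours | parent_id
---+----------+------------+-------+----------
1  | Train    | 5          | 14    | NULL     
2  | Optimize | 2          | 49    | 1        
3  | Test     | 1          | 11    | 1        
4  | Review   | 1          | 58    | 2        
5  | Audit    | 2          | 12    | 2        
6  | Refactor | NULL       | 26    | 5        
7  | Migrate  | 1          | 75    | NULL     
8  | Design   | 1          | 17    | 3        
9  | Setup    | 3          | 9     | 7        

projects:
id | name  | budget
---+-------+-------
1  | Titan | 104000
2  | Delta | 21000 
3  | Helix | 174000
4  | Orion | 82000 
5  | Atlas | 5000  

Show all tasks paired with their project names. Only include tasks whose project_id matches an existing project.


INNER JOIN keeps only tasks rows whose project_id matches an id in projects. Walk through each task:
  - task 1 (Train): project_id=5 -> matches Atlas
  - task 2 (Optimize): project_id=2 -> matches Delta
  - task 3 (Test): project_id=1 -> matches Titan
  - task 4 (Review): project_id=1 -> matches Titan
  - task 5 (Audit): project_id=2 -> matches Delta
  - task 6 (Refactor): project_id=NULL, no match -> dropped
  - task 7 (Migrate): project_id=1 -> matches Titan
  - task 8 (Design): project_id=1 -> matches Titan
  - task 9 (Setup): project_id=3 -> matches Helix
So 1 of 9 rows is dropped.

SQL:
SELECT a.name, b.name AS project
FROM tasks a
INNER JOIN projects b ON a.project_id = b.id

Result:
name     | project
---------+--------
Train    | Atlas  
Optimize | Delta  
Test     | Titan  
Review   | Titan  
Audit    | Delta  
Migrate  | Titan  
Design   | Titan  
Setup    | Helix  


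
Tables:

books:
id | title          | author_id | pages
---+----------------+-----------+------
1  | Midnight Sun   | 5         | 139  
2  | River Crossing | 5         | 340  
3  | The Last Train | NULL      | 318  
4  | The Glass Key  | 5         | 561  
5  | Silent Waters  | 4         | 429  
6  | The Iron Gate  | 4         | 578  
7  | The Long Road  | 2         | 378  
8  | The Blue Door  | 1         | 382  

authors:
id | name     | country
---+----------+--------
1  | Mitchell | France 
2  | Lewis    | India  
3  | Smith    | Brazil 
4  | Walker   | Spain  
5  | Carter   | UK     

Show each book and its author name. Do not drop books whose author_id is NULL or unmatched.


LEFT JOIN keeps every row from books (the left table); where author_id has no match in authors, the author columns become NULL. Walk through each book:
  - book 1 (Midnight Sun): author_id=5 -> matches Carter
  - book 2 (River Crossing): author_id=5 -> matches Carter
  - book 3 (The Last Train): author_id=NULL, no match -> kept with NULL
  - book 4 (The Glass Key): author_id=5 -> matches Carter
  - book 5 (Silent Waters): author_id=4 -> matches Walker
  - book 6 (The Iron Gate): author_id=4 -> matches Walker
  - book 7 (The Long Road): author_id=2 -> matches Lewis
  - book 8 (The Blue Door): author_id=1 -> matches Mitchell
All 8 rows appear; 1 has NULL author.

SQL:
SELECT a.title, b.name AS author
FROM books a
LEFT JOIN authors b ON a.author_id = b.id

Result:
title          | author  
---------------+---------
Midnight Sun   | Carter  
River Crossing | Carter  
The Last Train | NULL    
The Glass Key  | Carter  
Silent Waters  | Walker  
The Iron Gate  | Walker  
The Long Road  | Lewis   
The Blue Door  | Mitchell


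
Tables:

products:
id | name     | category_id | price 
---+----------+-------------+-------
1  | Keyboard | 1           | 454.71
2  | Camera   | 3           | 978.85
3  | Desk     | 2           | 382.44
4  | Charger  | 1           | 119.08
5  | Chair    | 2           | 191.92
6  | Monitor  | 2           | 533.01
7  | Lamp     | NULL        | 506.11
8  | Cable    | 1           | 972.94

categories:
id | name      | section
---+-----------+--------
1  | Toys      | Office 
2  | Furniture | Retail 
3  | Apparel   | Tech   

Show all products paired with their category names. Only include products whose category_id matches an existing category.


INNER JOIN keeps only products rows whose category_id matches an id in categories. Walk through each product:
  - product 1 (Keyboard): category_id=1 -> matches Toys
  - product 2 (Camera): category_id=3 -> matches Apparel
  - product 3 (Desk): category_id=2 -> matches Furniture
  - product 4 (Charger): category_id=1 -> matches Toys
  - product 5 (Chair): category_id=2 -> matches Furniture
  - product 6 (Monitor): category_id=2 -> matches Furniture
  - product 7 (Lamp): category_id=NULL, no match -> dropped
  - product 8 (Cable): category_id=1 -> matches Toys
So 1 of 8 rows is dropped.

SQL:
SELECT a.name, b.name AS category
FROM products a
INNER JOIN categories b ON a.category_id = b.id

Result:
name     | category 
---------+----------
Keyboard | Toys     
Camera   | Apparel  
Desk     | Furniture
Charger  | Toys     
Chair    | Furniture
Monitor  | Furniture
Cable    | Toys     


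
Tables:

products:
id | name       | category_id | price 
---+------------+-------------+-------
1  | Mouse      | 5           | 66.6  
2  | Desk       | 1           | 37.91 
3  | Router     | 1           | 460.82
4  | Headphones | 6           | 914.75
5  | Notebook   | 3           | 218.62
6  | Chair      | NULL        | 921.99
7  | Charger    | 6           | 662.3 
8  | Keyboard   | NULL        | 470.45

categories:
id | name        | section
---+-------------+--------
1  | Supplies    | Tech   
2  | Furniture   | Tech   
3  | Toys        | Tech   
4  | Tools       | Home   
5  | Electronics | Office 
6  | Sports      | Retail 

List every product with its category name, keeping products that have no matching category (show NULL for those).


LEFT JOIN keeps every row from products (the left table); where category_id has no match in categories, the category columns become NULL. Walk through each product:
  - product 1 (Mouse): category_id=5 -> matches Electronics
  - product 2 (Desk): category_id=1 -> matches Supplies
  - product 3 (Router): category_id=1 -> matches Supplies
  - product 4 (Headphones): category_id=6 -> matches Sports
  - product 5 (Notebook): category_id=3 -> matches Toys
  - product 6 (Chair): category_id=NULL, no match -> kept with NULL
  - product 7 (Charger): category_id=6 -> matches Sports
  - product 8 (Keyboard): category_id=NULL, no match -> kept with NULL
All 8 rows appear; 2 have NULL category.

SQL:
SELECT a.name, b.name AS category
FROM products a
LEFT JOIN categories b ON a.category_id = b.id

Result:
name       | category   
-----------+------------
Mouse      | Electronics
Desk       | Supplies   
Router     | Supplies   
Headphones | Sports     
Notebook   | Toys       
Chair      | NULL       
Charger    | Sports     
Keyboard   | NULL       


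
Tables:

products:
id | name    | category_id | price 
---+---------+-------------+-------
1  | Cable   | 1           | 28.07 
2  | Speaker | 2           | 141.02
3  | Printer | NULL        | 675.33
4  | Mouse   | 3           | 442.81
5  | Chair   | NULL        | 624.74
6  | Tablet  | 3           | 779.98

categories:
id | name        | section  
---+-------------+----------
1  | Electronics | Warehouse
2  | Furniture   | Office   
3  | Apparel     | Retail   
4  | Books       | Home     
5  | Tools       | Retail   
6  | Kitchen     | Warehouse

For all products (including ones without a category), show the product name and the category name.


LEFT JOIN keeps every row from products (the left table); where category_id has no match in categories, the category columns become NULL. Walk through each product:
  - product 1 (Cable): category_id=1 -> matches Electronics
  - product 2 (Speaker): category_id=2 -> matches Furniture
  - product 3 (Printer): category_id=NULL, no match -> kept with NULL
  - product 4 (Mouse): category_id=3 -> matches Apparel
  - product 5 (Chair): category_id=NULL, no match -> kept with NULL
  - product 6 (Tablet): category_id=3 -> matches Apparel
All 6 rows appear; 2 have NULL category.

SQL:
SELECT a.name, b.name AS category
FROM products a
LEFT JOIN categories b ON a.category_id = b.id

Result:
name    | category   
--------+------------
Cable   | Electronics
Speaker | Furniture  
Printer | NULL       
Mouse   | Apparel    
Chair   | NULL       
Tablet  | Apparel    


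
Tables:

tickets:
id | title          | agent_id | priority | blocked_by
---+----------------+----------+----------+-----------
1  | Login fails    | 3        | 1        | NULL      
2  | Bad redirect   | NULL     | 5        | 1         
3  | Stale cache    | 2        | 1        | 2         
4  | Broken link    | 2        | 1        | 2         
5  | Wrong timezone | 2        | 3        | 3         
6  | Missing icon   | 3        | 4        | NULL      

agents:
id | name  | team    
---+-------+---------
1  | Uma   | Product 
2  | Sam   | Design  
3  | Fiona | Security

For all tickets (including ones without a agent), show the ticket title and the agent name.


LEFT JOIN keeps every row from tickets (the left table); where agent_id has no match in agents, the agent columns become NULL. Walk through each ticket:
  - ticket 1 (Login fails): agent_id=3 -> matches Fiona
  - ticket 2 (Bad redirect): agent_id=NULL, no match -> kept with NULL
  - ticket 3 (Stale cache): agent_id=2 -> matches Sam
  - ticket 4 (Broken link): agent_id=2 -> matches Sam
  - ticket 5 (Wrong timezone): agent_id=2 -> matches Sam
  - ticket 6 (Missing icon): agent_id=3 -> matches Fiona
All 6 rows appear; 1 has NULL agent.

SQL:
SELECT a.title, b.name AS agent
FROM tickets a
LEFT JOIN agents b ON a.agent_id = b.id

Result:
title          | agent
---------------+------
Login fails    | Fiona
Bad redirect   | NULL 
Stale cache    | Sam  
Broken link    | Sam  
Wrong timezone | Sam  
Missing icon   | Fiona


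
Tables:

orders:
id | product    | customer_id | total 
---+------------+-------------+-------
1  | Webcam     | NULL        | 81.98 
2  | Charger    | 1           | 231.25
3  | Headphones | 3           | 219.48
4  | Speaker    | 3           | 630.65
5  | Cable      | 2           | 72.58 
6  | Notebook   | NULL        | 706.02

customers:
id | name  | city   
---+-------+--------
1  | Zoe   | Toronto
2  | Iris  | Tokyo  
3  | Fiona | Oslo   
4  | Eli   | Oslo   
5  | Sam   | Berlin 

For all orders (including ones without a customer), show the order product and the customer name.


LEFT JOIN keeps every row from orders (the left table); where customer_id has no match in customers, the customer columns become NULL. Walk through each order:
  - order 1 (Webcam): customer_id=NULL, no match -> kept with NULL
  - order 2 (Charger): customer_id=1 -> matches Zoe
  - order 3 (Headphones): customer_id=3 -> matches Fiona
  - order 4 (Speaker): customer_id=3 -> matches Fiona
  - order 5 (Cable): customer_id=2 -> matches Iris
  - order 6 (Notebook): customer_id=NULL, no match -> kept with NULL
All 6 rows appear; 2 have NULL customer.

SQL:
SELECT a.product, b.name AS customer
FROM orders a
LEFT JOIN customers b ON a.customer_id = b.id

Result:
product    | customer
-----------+---------
Webcam     | NULL    
Charger    | Zoe     
Headphones | Fiona   
Speaker    | Fiona   
Cable      | Iris    
Notebook   | NULL    


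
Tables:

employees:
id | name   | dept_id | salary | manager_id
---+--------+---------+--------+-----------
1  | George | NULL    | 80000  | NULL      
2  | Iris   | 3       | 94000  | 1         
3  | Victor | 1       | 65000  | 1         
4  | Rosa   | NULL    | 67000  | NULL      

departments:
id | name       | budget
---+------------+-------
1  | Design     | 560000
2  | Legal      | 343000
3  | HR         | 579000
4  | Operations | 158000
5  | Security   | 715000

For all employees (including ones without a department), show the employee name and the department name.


LEFT JOIN keeps every row from employees (the left table); where dept_id has no match in departments, the department columns become NULL. Walk through each employee:
  - employee 1 (George): dept_id=NULL, no match -> kept with NULL
  - employee 2 (Iris): dept_id=3 -> matches HR
  - employee 3 (Victor): dept_id=1 -> matches Design
  - employee 4 (Rosa): dept_id=NULL, no match -> kept with NULL
All 4 rows appear; 2 have NULL department.

SQL:
SELECT a.name, b.name AS department
FROM employees a
LEFT JOIN departments b ON a.dept_id = b.id

Result:
name   | department
-------+-----------
George | NULL      
Iris   | HR        
Victor | Design    
Rosa   | NULL      


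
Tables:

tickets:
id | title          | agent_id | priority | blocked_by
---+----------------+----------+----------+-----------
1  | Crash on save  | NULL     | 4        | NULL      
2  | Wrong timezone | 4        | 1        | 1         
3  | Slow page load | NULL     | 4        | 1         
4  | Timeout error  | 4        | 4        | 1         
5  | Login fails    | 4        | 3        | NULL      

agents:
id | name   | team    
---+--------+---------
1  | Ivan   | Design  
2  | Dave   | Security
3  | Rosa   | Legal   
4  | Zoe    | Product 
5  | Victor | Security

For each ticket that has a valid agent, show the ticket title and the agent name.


INNER JOIN keeps only tickets rows whose agent_id matches an id in agents. Walk through each ticket:
  - ticket 1 (Crash on save): agent_id=NULL, no match -> dropped
  - ticket 2 (Wrong timezone): agent_id=4 -> matches Zoe
  - ticket 3 (Slow page load): agent_id=NULL, no match -> dropped
  - ticket 4 (Timeout error): agent_id=4 -> matches Zoe
  - ticket 5 (Login fails): agent_id=4 -> matches Zoe
So 2 of 5 rows are dropped.

SQL:
SELECT a.title, b.name AS agent
FROM tickets a
INNER JOIN agents b ON a.agent_id = b.id

Result:
title          | agent
---------------+------
Wrong timezone | Zoe  
Timeout error  | Zoe  
Login fails    | Zoe  


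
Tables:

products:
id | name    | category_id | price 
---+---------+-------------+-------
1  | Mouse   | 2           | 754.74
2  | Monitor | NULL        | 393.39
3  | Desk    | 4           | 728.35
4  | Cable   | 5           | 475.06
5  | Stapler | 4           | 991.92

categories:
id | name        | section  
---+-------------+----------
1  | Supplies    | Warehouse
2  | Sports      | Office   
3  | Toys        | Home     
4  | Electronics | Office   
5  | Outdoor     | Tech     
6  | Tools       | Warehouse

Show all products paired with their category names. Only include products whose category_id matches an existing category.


INNER JOIN keeps only products rows whose category_id matches an id in categories. Walk through each product:
  - product 1 (Mouse): category_id=2 -> matches Sports
  - product 2 (Monitor): category_id=NULL, no match -> dropped
  - product 3 (Desk): category_id=4 -> matches Electronics
  - product 4 (Cable): category_id=5 -> matches Outdoor
  - product 5 (Stapler): category_id=4 -> matches Electronics
So 1 of 5 rows is dropped.

SQL:
SELECT a.name, b.name AS category
FROM products a
INNER JOIN categories b ON a.category_id = b.id

Result:
name    | category   
--------+------------
Mouse   | Sports     
Desk    | Electronics
Cable   | Outdoor    
Stapler | Electronics


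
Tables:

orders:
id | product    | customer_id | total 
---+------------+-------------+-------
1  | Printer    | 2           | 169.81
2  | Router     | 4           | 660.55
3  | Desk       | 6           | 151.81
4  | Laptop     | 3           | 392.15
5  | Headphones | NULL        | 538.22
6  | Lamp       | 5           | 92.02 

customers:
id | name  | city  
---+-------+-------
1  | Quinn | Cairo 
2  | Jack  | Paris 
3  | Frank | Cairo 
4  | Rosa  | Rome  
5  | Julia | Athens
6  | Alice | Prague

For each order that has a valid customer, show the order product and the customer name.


INNER JOIN keeps only orders rows whose customer_id matches an id in customers. Walk through each order:
  - order 1 (Printer): customer_id=2 -> matches Jack
  - order 2 (Router): customer_id=4 -> matches Rosa
  - order 3 (Desk): customer_id=6 -> matches Alice
  - order 4 (Laptop): customer_id=3 -> matches Frank
  - order 5 (Headphones): customer_id=NULL, no match -> dropped
  - order 6 (Lamp): customer_id=5 -> matches Julia
So 1 of 6 rows is dropped.

SQL:
SELECT a.product, b.name AS customer
FROM orders a
INNER JOIN customers b ON a.customer_id = b.id

Result:
product | customer
--------+---------
Printer | Jack    
Router  | Rosa    
Desk    | Alice   
Laptop  | Frank   
Lamp    | Julia   


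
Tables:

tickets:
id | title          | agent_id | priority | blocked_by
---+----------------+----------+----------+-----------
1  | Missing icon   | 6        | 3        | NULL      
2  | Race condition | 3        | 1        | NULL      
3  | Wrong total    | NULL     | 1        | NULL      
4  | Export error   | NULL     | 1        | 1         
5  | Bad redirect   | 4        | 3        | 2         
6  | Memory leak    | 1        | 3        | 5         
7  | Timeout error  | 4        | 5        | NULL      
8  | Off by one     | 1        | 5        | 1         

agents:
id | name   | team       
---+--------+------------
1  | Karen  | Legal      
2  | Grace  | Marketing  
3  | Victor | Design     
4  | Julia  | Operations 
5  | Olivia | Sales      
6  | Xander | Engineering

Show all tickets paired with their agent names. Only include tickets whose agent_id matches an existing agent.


INNER JOIN keeps only tickets rows whose agent_id matches an id in agents. Walk through each ticket:
  - ticket 1 (Missing icon): agent_id=6 -> matches Xander
  - ticket 2 (Race condition): agent_id=3 -> matches Victor
  - ticket 3 (Wrong total): agent_id=NULL, no match -> dropped
  - ticket 4 (Export error): agent_id=NULL, no match -> dropped
  - ticket 5 (Bad redirect): agent_id=4 -> matches Julia
  - ticket 6 (Memory leak): agent_id=1 -> matches Karen
  - ticket 7 (Timeout error): agent_id=4 -> matches Julia
  - ticket 8 (Off by one): agent_id=1 -> matches Karen
So 2 of 8 rows are dropped.

SQL:
SELECT a.title, b.name AS agent
FROM tickets a
INNER JOIN agents b ON a.agent_id = b.id

Result:
title          | agent 
---------------+-------
Missing icon   | Xander
Race condition | Victor
Bad redirect   | Julia 
Memory leak    | Karen 
Timeout error  | Julia 
Off by one     | Karen 


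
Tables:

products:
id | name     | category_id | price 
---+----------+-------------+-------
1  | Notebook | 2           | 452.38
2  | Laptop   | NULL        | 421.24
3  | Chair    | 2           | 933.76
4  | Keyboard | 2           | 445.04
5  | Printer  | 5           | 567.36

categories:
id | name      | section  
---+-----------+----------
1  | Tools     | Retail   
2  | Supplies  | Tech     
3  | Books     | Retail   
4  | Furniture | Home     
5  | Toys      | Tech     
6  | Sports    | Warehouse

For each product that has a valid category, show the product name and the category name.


INNER JOIN keeps only products rows whose category_id matches an id in categories. Walk through each product:
  - product 1 (Notebook): category_id=2 -> matches Supplies
  - product 2 (Laptop): category_id=NULL, no match -> dropped
  - product 3 (Chair): category_id=2 -> matches Supplies
  - product 4 (Keyboard): category_id=2 -> matches Supplies
  - product 5 (Printer): category_id=5 -> matches Toys
So 1 of 5 rows is dropped.

SQL:
SELECT a.name, b.name AS category
FROM products a
INNER JOIN categories b ON a.category_id = b.id

Result:
name     | category
---------+---------
Notebook | Supplies
Chair    | Supplies
Keyboard | Supplies
Printer  | Toys    


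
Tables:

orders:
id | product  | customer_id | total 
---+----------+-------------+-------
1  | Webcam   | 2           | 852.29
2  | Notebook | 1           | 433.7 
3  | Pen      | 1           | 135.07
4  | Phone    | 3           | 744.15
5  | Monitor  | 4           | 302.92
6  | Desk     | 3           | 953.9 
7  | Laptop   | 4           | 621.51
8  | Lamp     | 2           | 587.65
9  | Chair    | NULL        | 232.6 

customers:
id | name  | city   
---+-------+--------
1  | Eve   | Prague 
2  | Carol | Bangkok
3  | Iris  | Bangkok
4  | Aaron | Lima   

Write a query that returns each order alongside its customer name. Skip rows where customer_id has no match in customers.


INNER JOIN keeps only orders rows whose customer_id matches an id in customers. Walk through each order:
  - order 1 (Webcam): customer_id=2 -> matches Carol
  - order 2 (Notebook): customer_id=1 -> matches Eve
  - order 3 (Pen): customer_id=1 -> matches Eve
  - order 4 (Phone): customer_id=3 -> matches Iris
  - order 5 (Monitor): customer_id=4 -> matches Aaron
  - order 6 (Desk): customer_id=3 -> matches Iris
  - order 7 (Laptop): customer_id=4 -> matches Aaron
  - order 8 (Lamp): customer_id=2 -> matches Carol
  - order 9 (Chair): customer_id=NULL, no match -> dropped
So 1 of 9 rows is dropped.

SQL:
SELECT a.product, b.name AS customer
FROM orders a
INNER JOIN customers b ON a.customer_id = b.id

Result:
product  | customer
---------+---------
Webcam   | Carol   
Notebook | Eve     
Pen      | Eve     
Phone    | Iris    
Monitor  | Aaron   
Desk     | Iris    
Laptop   | Aaron   
Lamp     | Carol   


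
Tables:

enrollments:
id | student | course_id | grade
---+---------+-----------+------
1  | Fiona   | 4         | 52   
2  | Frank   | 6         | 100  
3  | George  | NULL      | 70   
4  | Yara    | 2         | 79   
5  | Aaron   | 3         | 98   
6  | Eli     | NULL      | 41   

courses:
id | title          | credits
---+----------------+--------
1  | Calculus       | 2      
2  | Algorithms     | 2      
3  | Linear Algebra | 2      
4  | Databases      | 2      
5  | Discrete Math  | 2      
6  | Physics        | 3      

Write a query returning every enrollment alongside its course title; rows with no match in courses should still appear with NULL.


LEFT JOIN keeps every row from enrollments (the left table); where course_id has no match in courses, the course columns become NULL. Walk through each enrollment:
  - enrollment 1 (Fiona): course_id=4 -> matches Databases
  - enrollment 2 (Frank): course_id=6 -> matches Physics
  - enrollment 3 (George): course_id=NULL, no match -> kept with NULL
  - enrollment 4 (Yara): course_id=2 -> matches Algorithms
  - enrollment 5 (Aaron): course_id=3 -> matches Linear Algebra
  - enrollment 6 (Eli): course_id=NULL, no match -> kept with NULL
All 6 rows appear; 2 have NULL course.

SQL:
SELECT a.student, b.title AS course
FROM enrollments a
LEFT JOIN courses b ON a.course_id = b.id

Result:
student | course        
--------+---------------
Fiona   | Databases     
Frank   | Physics       
George  | NULL          
Yara    | Algorithms    
Aaron   | Linear Algebra
Eli     | NULL          


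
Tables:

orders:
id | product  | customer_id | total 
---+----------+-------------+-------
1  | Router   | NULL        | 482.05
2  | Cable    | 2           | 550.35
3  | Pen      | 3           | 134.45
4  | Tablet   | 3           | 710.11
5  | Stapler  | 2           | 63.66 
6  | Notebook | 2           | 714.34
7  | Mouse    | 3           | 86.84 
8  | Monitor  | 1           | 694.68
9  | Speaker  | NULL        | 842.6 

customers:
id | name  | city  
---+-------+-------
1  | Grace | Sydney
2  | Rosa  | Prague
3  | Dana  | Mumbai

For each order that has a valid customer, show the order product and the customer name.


INNER JOIN keeps only orders rows whose customer_id matches an id in customers. Walk through each order:
  - order 1 (Router): customer_id=NULL, no match -> dropped
  - order 2 (Cable): customer_id=2 -> matches Rosa
  - order 3 (Pen): customer_id=3 -> matches Dana
  - order 4 (Tablet): customer_id=3 -> matches Dana
  - order 5 (Stapler): customer_id=2 -> matches Rosa
  - order 6 (Notebook): customer_id=2 -> matches Rosa
  - order 7 (Mouse): customer_id=3 -> matches Dana
  - order 8 (Monitor): customer_id=1 -> matches Grace
  - order 9 (Speaker): customer_id=NULL, no match -> dropped
So 2 of 9 rows are dropped.

SQL:
SELECT a.product, b.name AS customer
FROM orders a
INNER JOIN customers b ON a.customer_id = b.id

Result:
product  | customer
---------+---------
Cable    | Rosa    
Pen      | Dana    
Tablet   | Dana    
Stapler  | Rosa    
Notebook | Rosa    
Mouse    | Dana    
Monitor  | Grace   


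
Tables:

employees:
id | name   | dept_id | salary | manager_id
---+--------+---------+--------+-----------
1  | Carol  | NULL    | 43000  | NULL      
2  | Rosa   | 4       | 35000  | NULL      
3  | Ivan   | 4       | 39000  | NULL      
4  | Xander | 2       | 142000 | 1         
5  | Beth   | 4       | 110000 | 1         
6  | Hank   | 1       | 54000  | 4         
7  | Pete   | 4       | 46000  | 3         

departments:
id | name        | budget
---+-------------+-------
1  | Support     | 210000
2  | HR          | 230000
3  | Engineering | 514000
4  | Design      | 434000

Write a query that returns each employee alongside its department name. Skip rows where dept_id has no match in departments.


INNER JOIN keeps only employees rows whose dept_id matches an id in departments. Walk through each employee:
  - employee 1 (Carol): dept_id=NULL, no match -> dropped
  - employee 2 (Rosa): dept_id=4 -> matches Design
  - employee 3 (Ivan): dept_id=4 -> matches Design
  - employee 4 (Xander): dept_id=2 -> matches HR
  - employee 5 (Beth): dept_id=4 -> matches Design
  - employee 6 (Hank): dept_id=1 -> matches Support
  - employee 7 (Pete): dept_id=4 -> matches Design
So 1 of 7 rows is dropped.

SQL:
SELECT a.name, b.name AS department
FROM employees a
INNER JOIN departments b ON a.dept_id = b.id

Result:
name   | department
-------+-----------
Rosa   | Design    
Ivan   | Design    
Xander | HR        
Beth   | Design    
Hank   | Support   
Pete   | Design    


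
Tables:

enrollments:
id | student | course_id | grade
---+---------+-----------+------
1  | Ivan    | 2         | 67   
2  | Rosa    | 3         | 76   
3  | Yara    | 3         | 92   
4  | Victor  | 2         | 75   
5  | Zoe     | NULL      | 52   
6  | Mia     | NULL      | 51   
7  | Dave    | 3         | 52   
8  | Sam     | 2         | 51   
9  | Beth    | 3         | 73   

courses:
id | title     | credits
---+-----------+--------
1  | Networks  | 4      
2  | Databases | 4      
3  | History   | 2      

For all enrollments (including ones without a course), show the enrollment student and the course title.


LEFT JOIN keeps every row from enrollments (the left table); where course_id has no match in courses, the course columns become NULL. Walk through each enrollment:
  - enrollment 1 (Ivan): course_id=2 -> matches Databases
  - enrollment 2 (Rosa): course_id=3 -> matches History
  - enrollment 3 (Yara): course_id=3 -> matches History
  - enrollment 4 (Victor): course_id=2 -> matches Databases
  - enrollment 5 (Zoe): course_id=NULL, no match -> kept with NULL
  - enrollment 6 (Mia): course_id=NULL, no match -> kept with NULL
  - enrollment 7 (Dave): course_id=3 -> matches History
  - enrollment 8 (Sam): course_id=2 -> matches Databases
  - enrollment 9 (Beth): course_id=3 -> matches History
All 9 rows appear; 2 have NULL course.

SQL:
SELECT a.student, b.title AS course
FROM enrollments a
LEFT JOIN courses b ON a.course_id = b.id

Result:
student | course   
--------+----------
Ivan    | Databases
Rosa    | History  
Yara    | History  
Victor  | Databases
Zoe     | NULL     
Mia     | NULL     
Dave    | History  
Sam     | Databases
Beth    | History  


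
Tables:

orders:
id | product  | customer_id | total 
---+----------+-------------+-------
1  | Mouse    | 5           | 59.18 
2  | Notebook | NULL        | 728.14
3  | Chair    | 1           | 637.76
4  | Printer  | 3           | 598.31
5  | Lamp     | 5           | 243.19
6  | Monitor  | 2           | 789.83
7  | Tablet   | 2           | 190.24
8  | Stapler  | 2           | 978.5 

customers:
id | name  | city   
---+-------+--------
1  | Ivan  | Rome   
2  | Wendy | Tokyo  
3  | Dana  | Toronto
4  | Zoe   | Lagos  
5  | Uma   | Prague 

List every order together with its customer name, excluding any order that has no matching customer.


INNER JOIN keeps only orders rows whose customer_id matches an id in customers. Walk through each order:
  - order 1 (Mouse): customer_id=5 -> matches Uma
  - order 2 (Notebook): customer_id=NULL, no match -> dropped
  - order 3 (Chair): customer_id=1 -> matches Ivan
  - order 4 (Printer): customer_id=3 -> matches Dana
  - order 5 (Lamp): customer_id=5 -> matches Uma
  - order 6 (Monitor): customer_id=2 -> matches Wendy
  - order 7 (Tablet): customer_id=2 -> matches Wendy
  - order 8 (Stapler): customer_id=2 -> matches Wendy
So 1 of 8 rows is dropped.

SQL:
SELECT a.product, b.name AS customer
FROM orders a
INNER JOIN customers b ON a.customer_id = b.id

Result:
product | customer
--------+---------
Mouse   | Uma     
Chair   | Ivan    
Printer | Dana    
Lamp    | Uma     
Monitor | Wendy   
Tablet  | Wendy   
Stapler | Wendy   


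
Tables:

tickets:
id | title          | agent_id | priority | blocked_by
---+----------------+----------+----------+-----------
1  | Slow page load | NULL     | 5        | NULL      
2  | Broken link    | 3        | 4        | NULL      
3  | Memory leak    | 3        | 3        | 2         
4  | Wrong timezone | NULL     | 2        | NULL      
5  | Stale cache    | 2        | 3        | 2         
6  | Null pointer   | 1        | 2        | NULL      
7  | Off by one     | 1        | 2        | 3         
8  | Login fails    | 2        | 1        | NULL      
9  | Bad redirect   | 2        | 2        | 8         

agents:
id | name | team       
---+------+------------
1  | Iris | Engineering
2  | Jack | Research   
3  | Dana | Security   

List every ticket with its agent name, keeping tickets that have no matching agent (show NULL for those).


LEFT JOIN keeps every row from tickets (the left table); where agent_id has no match in agents, the agent columns become NULL. Walk through each ticket:
  - ticket 1 (Slow page load): agent_id=NULL, no match -> kept with NULL
  - ticket 2 (Broken link): agent_id=3 -> matches Dana
  - ticket 3 (Memory leak): agent_id=3 -> matches Dana
  - ticket 4 (Wrong timezone): agent_id=NULL, no match -> kept with NULL
  - ticket 5 (Stale cache): agent_id=2 -> matches Jack
  - ticket 6 (Null pointer): agent_id=1 -> matches Iris
  - ticket 7 (Off by one): agent_id=1 -> matches Iris
  - ticket 8 (Login fails): agent_id=2 -> matches Jack
  - ticket 9 (Bad redirect): agent_id=2 -> matches Jack
All 9 rows appear; 2 have NULL agent.

SQL:
SELECT a.title, b.name AS agent
FROM tickets a
LEFT JOIN agents b ON a.agent_id = b.id

Result:
title          | agent
---------------+------
Slow page load | NULL 
Broken link    | Dana 
Memory leak    | Dana 
Wrong timezone | NULL 
Stale cache    | Jack 
Null pointer   | Iris 
Off by one     | Iris 
Login fails    | Jack 
Bad redirect   | Jack 


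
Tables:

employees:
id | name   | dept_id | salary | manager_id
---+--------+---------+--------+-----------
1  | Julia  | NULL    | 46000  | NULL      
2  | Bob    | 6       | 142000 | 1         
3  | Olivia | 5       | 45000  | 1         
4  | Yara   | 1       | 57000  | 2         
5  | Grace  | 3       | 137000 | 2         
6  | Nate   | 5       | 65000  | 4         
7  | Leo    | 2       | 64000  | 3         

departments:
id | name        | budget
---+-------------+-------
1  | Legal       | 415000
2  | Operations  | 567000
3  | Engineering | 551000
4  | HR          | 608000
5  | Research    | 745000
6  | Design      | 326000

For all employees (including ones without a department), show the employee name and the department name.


LEFT JOIN keeps every row from employees (the left table); where dept_id has no match in departments, the department columns become NULL. Walk through each employee:
  - employee 1 (Julia): dept_id=NULL, no match -> kept with NULL
  - employee 2 (Bob): dept_id=6 -> matches Design
  - employee 3 (Olivia): dept_id=5 -> matches Research
  - employee 4 (Yara): dept_id=1 -> matches Legal
  - employee 5 (Grace): dept_id=3 -> matches Engineering
  - employee 6 (Nate): dept_id=5 -> matches Research
  - employee 7 (Leo): dept_id=2 -> matches Operations
All 7 rows appear; 1 has NULL department.

SQL:
SELECT a.name, b.name AS department
FROM employees a
LEFT JOIN departments b ON a.dept_id = b.id

Result:
name   | department 
-------+------------
Julia  | NULL       
Bob    | Design     
Olivia | Research   
Yara   | Legal      
Grace  | Engineering
Nate   | Research   
Leo    | Operations 


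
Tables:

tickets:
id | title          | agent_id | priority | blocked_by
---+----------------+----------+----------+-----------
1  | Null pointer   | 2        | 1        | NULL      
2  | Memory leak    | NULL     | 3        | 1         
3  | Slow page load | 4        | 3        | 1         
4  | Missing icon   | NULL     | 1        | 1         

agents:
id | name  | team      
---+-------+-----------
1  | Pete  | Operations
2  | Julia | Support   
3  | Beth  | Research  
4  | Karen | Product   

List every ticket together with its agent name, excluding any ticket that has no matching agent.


INNER JOIN keeps only tickets rows whose agent_id matches an id in agents. Walk through each ticket:
  - ticket 1 (Null pointer): agent_id=2 -> matches Julia
  - ticket 2 (Memory leak): agent_id=NULL, no match -> dropped
  - ticket 3 (Slow page load): agent_id=4 -> matches Karen
  - ticket 4 (Missing icon): agent_id=NULL, no match -> dropped
So 2 of 4 rows are dropped.

SQL:
SELECT a.title, b.name AS agent
FROM tickets a
INNER JOIN agents b ON a.agent_id = b.id

Result:
title          | agent
---------------+------
Null pointer   | Julia
Slow page load | Karen


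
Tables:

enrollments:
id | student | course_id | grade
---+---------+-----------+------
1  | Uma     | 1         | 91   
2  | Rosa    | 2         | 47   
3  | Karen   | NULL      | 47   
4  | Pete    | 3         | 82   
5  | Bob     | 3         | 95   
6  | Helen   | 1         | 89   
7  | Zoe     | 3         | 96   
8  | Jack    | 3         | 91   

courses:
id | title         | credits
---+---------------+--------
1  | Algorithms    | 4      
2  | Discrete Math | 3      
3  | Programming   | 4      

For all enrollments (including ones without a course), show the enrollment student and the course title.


LEFT JOIN keeps every row from enrollments (the left table); where course_id has no match in courses, the course columns become NULL. Walk through each enrollment:
  - enrollment 1 (Uma): course_id=1 -> matches Algorithms
  - enrollment 2 (Rosa): course_id=2 -> matches Discrete Math
  - enrollment 3 (Karen): course_id=NULL, no match -> kept with NULL
  - enrollment 4 (Pete): course_id=3 -> matches Programming
  - enrollment 5 (Bob): course_id=3 -> matches Programming
  - enrollment 6 (Helen): course_id=1 -> matches Algorithms
  - enrollment 7 (Zoe): course_id=3 -> matches Programming
  - enrollment 8 (Jack): course_id=3 -> matches Programming
All 8 rows appear; 1 has NULL course.

SQL:
SELECT a.student, b.title AS course
FROM enrollments a
LEFT JOIN courses b ON a.course_id = b.id

Result:
student | course       
--------+--------------
Uma     | Algorithms   
Rosa    | Discrete Math
Karen   | NULL         
Pete    | Programming  
Bob     | Programming  
Helen   | Algorithms   
Zoe     | Programming  
Jack    | Programming  


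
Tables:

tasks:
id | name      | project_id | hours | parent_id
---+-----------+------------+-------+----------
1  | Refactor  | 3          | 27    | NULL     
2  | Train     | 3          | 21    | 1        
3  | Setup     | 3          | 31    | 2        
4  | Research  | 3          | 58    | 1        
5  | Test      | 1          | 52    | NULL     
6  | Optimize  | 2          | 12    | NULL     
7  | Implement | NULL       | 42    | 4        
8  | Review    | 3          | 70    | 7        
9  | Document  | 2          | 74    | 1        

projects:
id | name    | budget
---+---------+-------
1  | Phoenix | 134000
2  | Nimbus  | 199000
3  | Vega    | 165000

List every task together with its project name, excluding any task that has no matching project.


INNER JOIN keeps only tasks rows whose project_id matches an id in projects. Walk through each task:
  - task 1 (Refactor): project_id=3 -> matches Vega
  - task 2 (Train): project_id=3 -> matches Vega
  - task 3 (Setup): project_id=3 -> matches Vega
  - task 4 (Research): project_id=3 -> matches Vega
  - task 5 (Test): project_id=1 -> matches Phoenix
  - task 6 (Optimize): project_id=2 -> matches Nimbus
  - task 7 (Implement): project_id=NULL, no match -> dropped
  - task 8 (Review): project_id=3 -> matches Vega
  - task 9 (Document): project_id=2 -> matches Nimbus
So 1 of 9 rows is dropped.

SQL:
SELECT a.name, b.name AS project
FROM tasks a
INNER JOIN projects b ON a.project_id = b.id

Result:
name     | project
---------+--------
Refactor | Vega   
Train    | Vega   
Setup    | Vega   
Research | Vega   
Test     | Phoenix
Optimize | Nimbus 
Review   | Vega   
Document | Nimbus 


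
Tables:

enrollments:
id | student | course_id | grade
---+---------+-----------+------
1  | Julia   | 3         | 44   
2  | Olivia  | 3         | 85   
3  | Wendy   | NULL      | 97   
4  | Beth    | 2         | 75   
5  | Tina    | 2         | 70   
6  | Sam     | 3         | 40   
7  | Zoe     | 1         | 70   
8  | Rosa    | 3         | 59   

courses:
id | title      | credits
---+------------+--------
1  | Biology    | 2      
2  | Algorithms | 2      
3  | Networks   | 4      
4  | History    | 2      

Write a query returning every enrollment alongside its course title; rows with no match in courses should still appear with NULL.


LEFT JOIN keeps every row from enrollments (the left table); where course_id has no match in courses, the course columns become NULL. Walk through each enrollment:
  - enrollment 1 (Julia): course_id=3 -> matches Networks
  - enrollment 2 (Olivia): course_id=3 -> matches Networks
  - enrollment 3 (Wendy): course_id=NULL, no match -> kept with NULL
  - enrollment 4 (Beth): course_id=2 -> matches Algorithms
  - enrollment 5 (Tina): course_id=2 -> matches Algorithms
  - enrollment 6 (Sam): course_id=3 -> matches Networks
  - enrollment 7 (Zoe): course_id=1 -> matches Biology
  - enrollment 8 (Rosa): course_id=3 -> matches Networks
All 8 rows appear; 1 has NULL course.

SQL:
SELECT a.student, b.title AS course
FROM enrollments a
LEFT JOIN courses b ON a.course_id = b.id

Result:
student | course    
--------+-----------
Julia   | Networks  
Olivia  | Networks  
Wendy   | NULL      
Beth    | Algorithms
Tina    | Algorithms
Sam     | Networks  
Zoe     | Biology   
Rosa    | Networks  


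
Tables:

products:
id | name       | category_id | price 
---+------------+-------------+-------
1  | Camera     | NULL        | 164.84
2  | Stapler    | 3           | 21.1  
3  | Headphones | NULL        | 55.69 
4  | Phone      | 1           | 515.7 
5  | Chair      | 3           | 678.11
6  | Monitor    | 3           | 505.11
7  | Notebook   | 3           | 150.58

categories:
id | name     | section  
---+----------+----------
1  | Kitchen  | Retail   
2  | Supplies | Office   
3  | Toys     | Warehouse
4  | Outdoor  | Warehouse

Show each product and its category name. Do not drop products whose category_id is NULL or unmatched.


LEFT JOIN keeps every row from products (the left table); where category_id has no match in categories, the category columns become NULL. Walk through each product:
  - product 1 (Camera): category_id=NULL, no match -> kept with NULL
  - product 2 (Stapler): category_id=3 -> matches Toys
  - product 3 (Headphones): category_id=NULL, no match -> kept with NULL
  - product 4 (Phone): category_id=1 -> matches Kitchen
  - product 5 (Chair): category_id=3 -> matches Toys
  - product 6 (Monitor): category_id=3 -> matches Toys
  - product 7 (Notebook): category_id=3 -> matches Toys
All 7 rows appear; 2 have NULL category.

SQL:
SELECT a.name, b.name AS category
FROM products a
LEFT JOIN categories b ON a.category_id = b.id

Result:
name       | category
-----------+---------
Camera     | NULL    
Stapler    | Toys    
Headphones | NULL    
Phone      | Kitchen 
Chair      | Toys    
Monitor    | Toys    
Notebook   | Toys    


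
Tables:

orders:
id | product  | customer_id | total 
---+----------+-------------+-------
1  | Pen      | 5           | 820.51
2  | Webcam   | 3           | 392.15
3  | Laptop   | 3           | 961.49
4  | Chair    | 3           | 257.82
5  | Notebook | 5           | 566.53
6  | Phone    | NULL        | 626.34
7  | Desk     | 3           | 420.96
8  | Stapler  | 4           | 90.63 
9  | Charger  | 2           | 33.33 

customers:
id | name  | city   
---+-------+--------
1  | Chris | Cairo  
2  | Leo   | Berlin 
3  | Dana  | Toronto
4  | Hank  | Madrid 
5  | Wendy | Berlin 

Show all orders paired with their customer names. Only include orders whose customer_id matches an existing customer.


INNER JOIN keeps only orders rows whose customer_id matches an id in customers. Walk through each order:
  - order 1 (Pen): customer_id=5 -> matches Wendy
  - order 2 (Webcam): customer_id=3 -> matches Dana
  - order 3 (Laptop): customer_id=3 -> matches Dana
  - order 4 (Chair): customer_id=3 -> matches Dana
  - order 5 (Notebook): customer_id=5 -> matches Wendy
  - order 6 (Phone): customer_id=NULL, no match -> dropped
  - order 7 (Desk): customer_id=3 -> matches Dana
  - order 8 (Stapler): customer_id=4 -> matches Hank
  - order 9 (Charger): customer_id=2 -> matches Leo
So 1 of 9 rows is dropped.

SQL:
SELECT a.product, b.name AS customer
FROM orders a
INNER JOIN customers b ON a.customer_id = b.id

Result:
product  | customer
---------+---------
Pen      | Wendy   
Webcam   | Dana    
Laptop   | Dana    
Chair    | Dana    
Notebook | Wendy   
Desk     | Dana    
Stapler  | Hank    
Charger  | Leo     
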